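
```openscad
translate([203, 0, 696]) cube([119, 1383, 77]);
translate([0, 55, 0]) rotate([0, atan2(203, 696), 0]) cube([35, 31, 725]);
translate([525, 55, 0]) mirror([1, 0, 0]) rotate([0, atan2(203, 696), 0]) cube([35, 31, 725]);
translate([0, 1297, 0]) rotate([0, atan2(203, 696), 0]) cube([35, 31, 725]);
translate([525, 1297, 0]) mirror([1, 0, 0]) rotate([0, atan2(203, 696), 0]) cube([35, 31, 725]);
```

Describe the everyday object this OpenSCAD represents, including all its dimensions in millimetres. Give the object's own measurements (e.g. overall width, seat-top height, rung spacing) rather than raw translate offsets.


A sawhorse. A 119×1383×77 mm beam (x, y, z) sits on two A-frame leg pairs. Each pair is two raked legs of 35×31 mm section (31 mm along y) splaying symmetrically in x. Each leg rises 696 mm vertically over 203 mm of horizontal reach and is 725 mm long along its own axis. Every leg's outer bottom edge rests on the floor and its outer top edge meets a bottom edge of the beam — the left legs (tilting toward +x) meet the beam's −x bottom edge, the right legs (their mirror images, tilting toward −x) meet its +x bottom edge — so the leg tops tuck under the beam, the beam's underside is 696 mm above the floor, and the feet are 525 mm apart outside-to-outside with the beam centred between them. The two leg pairs are set in 55 mm from either end of the beam.


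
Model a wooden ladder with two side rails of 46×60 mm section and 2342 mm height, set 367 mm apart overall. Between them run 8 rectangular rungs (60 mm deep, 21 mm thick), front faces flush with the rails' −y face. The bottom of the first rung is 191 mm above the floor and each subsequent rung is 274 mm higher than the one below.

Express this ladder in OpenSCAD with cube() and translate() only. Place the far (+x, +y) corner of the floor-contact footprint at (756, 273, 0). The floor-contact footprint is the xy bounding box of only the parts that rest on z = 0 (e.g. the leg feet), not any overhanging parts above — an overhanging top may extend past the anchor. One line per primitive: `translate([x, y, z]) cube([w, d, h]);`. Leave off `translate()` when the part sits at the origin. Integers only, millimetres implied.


// rung span = 367 - 2*46 = 275
// rung[k] z = 191 + k*274
translate([389, 213, 0]) cube([46, 60, 2342]);
translate([710, 213, 0]) cube([46, 60, 2342]);
translate([435, 213, 191]) cube([275, 60, 21]);
translate([435, 213, 465]) cube([275, 60, 21]);
translate([435, 213, 739]) cube([275, 60, 21]);
translate([435, 213, 1013]) cube([275, 60, 21]);
translate([435, 213, 1287]) cube([275, 60, 21]);
translate([435, 213, 1561]) cube([275, 60, 21]);
translate([435, 213, 1835]) cube([275, 60, 21]);
translate([435, 213, 2109]) cube([275, 60, 21]);


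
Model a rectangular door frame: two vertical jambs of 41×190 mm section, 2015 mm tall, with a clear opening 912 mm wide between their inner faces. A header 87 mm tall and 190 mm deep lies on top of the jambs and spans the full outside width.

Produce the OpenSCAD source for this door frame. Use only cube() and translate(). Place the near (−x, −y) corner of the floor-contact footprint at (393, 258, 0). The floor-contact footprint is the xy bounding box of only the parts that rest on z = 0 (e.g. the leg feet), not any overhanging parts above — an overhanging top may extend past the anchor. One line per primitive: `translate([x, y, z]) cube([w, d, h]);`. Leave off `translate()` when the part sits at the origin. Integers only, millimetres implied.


translate([393, 258, 0]) cube([41, 190, 2015]);
translate([1346, 258, 0]) cube([41, 190, 2015]);
translate([393, 258, 2015]) cube([994, 190, 87]);


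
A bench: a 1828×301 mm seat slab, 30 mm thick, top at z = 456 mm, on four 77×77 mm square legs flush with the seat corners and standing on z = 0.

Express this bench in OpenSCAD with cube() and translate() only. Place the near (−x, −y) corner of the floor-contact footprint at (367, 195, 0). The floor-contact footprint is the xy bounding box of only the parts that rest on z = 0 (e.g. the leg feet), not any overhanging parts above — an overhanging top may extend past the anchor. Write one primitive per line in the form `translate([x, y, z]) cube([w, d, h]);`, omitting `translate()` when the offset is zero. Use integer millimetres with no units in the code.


// leg_h = 456 − 30 = 426
translate([367, 195, 426]) cube([1828, 301, 30]);
translate([367, 195, 0]) cube([77, 77, 426]);
translate([367, 419, 0]) cube([77, 77, 426]);
translate([2118, 195, 0]) cube([77, 77, 426]);
translate([2118, 419, 0]) cube([77, 77, 426]);


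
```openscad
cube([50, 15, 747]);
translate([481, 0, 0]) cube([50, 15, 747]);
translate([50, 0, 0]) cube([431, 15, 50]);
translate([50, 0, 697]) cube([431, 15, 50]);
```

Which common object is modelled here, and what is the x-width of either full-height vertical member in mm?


A picture frame. The border width is 50 mm.

Four thin pieces enclosing a rectangular opening — a picture frame. The two full-height stiles are 747 mm tall; the top rail sits at z = 697 and is 50 mm tall, so the border above the opening is 747 − 697 = 50 mm, matching the stile x-width.


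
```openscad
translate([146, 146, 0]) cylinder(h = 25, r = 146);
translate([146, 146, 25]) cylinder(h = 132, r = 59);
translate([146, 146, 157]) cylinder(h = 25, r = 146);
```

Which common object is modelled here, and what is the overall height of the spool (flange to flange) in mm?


A spool. The overall height is 182 mm.

Three coaxial cylinders, large–small–large — a spool. Two 25 mm flanges and a 132 mm core give 25 + 132 + 25 = 182 mm.


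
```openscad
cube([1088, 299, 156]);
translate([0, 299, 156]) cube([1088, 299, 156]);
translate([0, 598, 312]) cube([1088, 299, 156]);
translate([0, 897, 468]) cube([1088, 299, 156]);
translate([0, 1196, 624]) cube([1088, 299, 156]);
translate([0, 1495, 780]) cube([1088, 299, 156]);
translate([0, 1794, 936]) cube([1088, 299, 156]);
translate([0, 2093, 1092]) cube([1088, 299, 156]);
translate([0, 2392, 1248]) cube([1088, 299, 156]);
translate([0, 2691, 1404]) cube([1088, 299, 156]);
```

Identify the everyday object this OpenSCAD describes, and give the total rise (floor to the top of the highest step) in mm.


A staircase. The total rise is 1560 mm.

10 identical blocks, each offset up and back from the previous — a staircase. Each step is 156 mm tall and there are 10 of them, so the total rise is 10 × 156 = 1560 mm.


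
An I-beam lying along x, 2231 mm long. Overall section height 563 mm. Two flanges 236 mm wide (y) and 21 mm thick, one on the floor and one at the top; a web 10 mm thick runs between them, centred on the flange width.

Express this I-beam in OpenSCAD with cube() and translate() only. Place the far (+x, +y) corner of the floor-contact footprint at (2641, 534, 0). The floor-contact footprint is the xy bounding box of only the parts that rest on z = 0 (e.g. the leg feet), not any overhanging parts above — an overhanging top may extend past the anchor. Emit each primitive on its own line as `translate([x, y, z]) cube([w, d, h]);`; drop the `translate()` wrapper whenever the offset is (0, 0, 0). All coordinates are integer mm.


translate([410, 298, 0]) cube([2231, 236, 21]);
translate([410, 411, 21]) cube([2231, 10, 521]);
translate([410, 298, 542]) cube([2231, 236, 21]);


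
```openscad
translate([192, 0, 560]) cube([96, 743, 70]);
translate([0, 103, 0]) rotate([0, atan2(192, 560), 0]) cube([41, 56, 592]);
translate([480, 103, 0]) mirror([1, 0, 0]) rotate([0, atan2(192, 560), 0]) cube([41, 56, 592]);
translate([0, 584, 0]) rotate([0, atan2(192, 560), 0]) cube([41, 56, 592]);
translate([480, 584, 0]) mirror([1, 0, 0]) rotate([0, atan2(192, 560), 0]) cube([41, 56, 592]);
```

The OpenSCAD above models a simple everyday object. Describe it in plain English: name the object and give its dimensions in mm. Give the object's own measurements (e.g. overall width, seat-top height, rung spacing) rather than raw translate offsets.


A sawhorse. A 96×743×70 mm beam (x, y, z) sits on two A-frame leg pairs. Each pair is two raked legs of 41×56 mm section (56 mm along y) splaying symmetrically in x. Each leg rises 560 mm vertically over 192 mm of horizontal reach and is 592 mm long along its own axis. Every leg's outer bottom edge rests on the floor and its outer top edge meets a bottom edge of the beam — the left legs (tilting toward +x) meet the beam's −x bottom edge, the right legs (their mirror images, tilting toward −x) meet its +x bottom edge — so the leg tops tuck under the beam, the beam's underside is 560 mm above the floor, and the feet are 480 mm apart outside-to-outside with the beam centred between them. The two leg pairs are set in 103 mm from either end of the beam.


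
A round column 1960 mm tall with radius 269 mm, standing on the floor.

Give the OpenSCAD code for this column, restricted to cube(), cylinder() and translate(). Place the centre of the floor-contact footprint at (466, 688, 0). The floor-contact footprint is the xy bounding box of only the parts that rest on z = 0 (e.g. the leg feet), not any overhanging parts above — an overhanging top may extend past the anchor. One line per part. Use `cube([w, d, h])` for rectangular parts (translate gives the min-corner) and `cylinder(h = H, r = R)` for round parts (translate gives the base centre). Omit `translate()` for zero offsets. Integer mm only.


translate([466, 688, 0]) cylinder(h = 1960, r = 269);


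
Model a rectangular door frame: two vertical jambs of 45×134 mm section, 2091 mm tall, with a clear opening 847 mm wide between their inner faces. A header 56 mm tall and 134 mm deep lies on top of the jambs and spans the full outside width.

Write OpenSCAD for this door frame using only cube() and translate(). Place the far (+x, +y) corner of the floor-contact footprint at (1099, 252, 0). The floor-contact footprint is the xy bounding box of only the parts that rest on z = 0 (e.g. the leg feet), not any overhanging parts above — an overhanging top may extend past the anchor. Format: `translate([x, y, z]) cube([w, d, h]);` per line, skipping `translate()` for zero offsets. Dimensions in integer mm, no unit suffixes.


translate([162, 118, 0]) cube([45, 134, 2091]);
translate([1054, 118, 0]) cube([45, 134, 2091]);
translate([162, 118, 2091]) cube([937, 134, 56]);


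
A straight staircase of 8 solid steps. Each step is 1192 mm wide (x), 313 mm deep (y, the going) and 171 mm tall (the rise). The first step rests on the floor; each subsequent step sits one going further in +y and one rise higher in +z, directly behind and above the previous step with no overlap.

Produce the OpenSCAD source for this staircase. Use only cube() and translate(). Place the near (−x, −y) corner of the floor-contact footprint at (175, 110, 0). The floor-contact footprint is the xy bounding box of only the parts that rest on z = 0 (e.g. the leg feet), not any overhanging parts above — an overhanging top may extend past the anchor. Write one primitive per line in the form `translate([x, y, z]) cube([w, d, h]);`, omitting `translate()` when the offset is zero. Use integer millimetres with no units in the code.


translate([175, 110, 0]) cube([1192, 313, 171]);
translate([175, 423, 171]) cube([1192, 313, 171]);
translate([175, 736, 342]) cube([1192, 313, 171]);
translate([175, 1049, 513]) cube([1192, 313, 171]);
translate([175, 1362, 684]) cube([1192, 313, 171]);
translate([175, 1675, 855]) cube([1192, 313, 171]);
translate([175, 1988, 1026]) cube([1192, 313, 171]);
translate([175, 2301, 1197]) cube([1192, 313, 171]);


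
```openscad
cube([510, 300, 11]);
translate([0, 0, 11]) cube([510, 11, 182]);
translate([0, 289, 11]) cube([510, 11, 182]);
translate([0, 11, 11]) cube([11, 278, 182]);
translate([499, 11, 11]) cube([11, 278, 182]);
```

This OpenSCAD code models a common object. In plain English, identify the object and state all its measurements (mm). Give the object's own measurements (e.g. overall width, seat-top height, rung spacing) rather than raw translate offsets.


An open-topped rectangular box: outside dimensions 510×300×193 mm, with a uniform wall and base thickness of 11 mm. The base is a full 510×300 slab on the floor; four walls sit on top of the base. The front and back walls (the −y and +y sides) span the full width; the two side walls fit between them.


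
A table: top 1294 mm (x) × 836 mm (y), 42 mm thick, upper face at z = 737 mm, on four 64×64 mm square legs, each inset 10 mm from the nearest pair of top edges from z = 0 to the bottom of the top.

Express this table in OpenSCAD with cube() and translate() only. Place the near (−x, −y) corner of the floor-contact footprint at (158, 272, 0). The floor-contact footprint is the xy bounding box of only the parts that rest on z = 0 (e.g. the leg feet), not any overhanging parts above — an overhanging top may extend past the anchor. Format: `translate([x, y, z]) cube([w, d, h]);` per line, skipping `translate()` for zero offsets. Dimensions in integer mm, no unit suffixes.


translate([148, 262, 695]) cube([1294, 836, 42]);
translate([158, 272, 0]) cube([64, 64, 695]);
translate([1368, 272, 0]) cube([64, 64, 695]);
translate([158, 1024, 0]) cube([64, 64, 695]);
translate([1368, 1024, 0]) cube([64, 64, 695]);


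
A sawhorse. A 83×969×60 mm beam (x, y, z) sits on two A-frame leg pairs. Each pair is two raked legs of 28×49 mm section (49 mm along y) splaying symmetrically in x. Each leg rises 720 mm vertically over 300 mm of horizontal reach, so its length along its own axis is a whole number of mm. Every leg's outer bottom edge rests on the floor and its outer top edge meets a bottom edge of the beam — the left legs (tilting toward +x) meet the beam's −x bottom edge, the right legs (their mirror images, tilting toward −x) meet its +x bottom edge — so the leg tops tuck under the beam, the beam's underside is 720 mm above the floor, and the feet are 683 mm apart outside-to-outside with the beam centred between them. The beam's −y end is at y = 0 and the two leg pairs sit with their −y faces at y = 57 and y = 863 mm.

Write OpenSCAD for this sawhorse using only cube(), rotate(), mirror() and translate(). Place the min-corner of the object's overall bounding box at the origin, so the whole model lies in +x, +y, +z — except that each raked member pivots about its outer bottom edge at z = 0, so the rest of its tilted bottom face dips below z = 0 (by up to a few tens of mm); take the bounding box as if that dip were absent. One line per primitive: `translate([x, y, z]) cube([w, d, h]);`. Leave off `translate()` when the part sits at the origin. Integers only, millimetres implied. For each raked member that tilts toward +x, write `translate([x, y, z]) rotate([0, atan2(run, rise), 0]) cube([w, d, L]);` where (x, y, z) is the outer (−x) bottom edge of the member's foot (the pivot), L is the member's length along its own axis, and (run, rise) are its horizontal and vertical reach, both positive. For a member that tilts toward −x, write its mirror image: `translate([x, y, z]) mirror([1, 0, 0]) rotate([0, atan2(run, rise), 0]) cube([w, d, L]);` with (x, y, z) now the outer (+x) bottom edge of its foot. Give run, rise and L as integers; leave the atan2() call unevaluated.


translate([300, 0, 720]) cube([83, 969, 60]);
translate([0, 57, 0]) rotate([0, atan2(300, 720), 0]) cube([28, 49, 780]);
translate([683, 57, 0]) mirror([1, 0, 0]) rotate([0, atan2(300, 720), 0]) cube([28, 49, 780]);
translate([0, 863, 0]) rotate([0, atan2(300, 720), 0]) cube([28, 49, 780]);
translate([683, 863, 0]) mirror([1, 0, 0]) rotate([0, atan2(300, 720), 0]) cube([28, 49, 780]);


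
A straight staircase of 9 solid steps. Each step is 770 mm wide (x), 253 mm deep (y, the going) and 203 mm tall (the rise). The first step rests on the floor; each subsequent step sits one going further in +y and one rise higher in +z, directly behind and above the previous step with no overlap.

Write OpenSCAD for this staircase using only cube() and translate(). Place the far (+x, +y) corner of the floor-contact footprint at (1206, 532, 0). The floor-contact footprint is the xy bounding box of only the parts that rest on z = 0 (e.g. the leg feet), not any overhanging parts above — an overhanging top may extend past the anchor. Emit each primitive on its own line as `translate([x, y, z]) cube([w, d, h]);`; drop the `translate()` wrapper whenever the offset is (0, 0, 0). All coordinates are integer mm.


translate([436, 279, 0]) cube([770, 253, 203]);
translate([436, 532, 203]) cube([770, 253, 203]);
translate([436, 785, 406]) cube([770, 253, 203]);
translate([436, 1038, 609]) cube([770, 253, 203]);
translate([436, 1291, 812]) cube([770, 253, 203]);
translate([436, 1544, 1015]) cube([770, 253, 203]);
translate([436, 1797, 1218]) cube([770, 253, 203]);
translate([436, 2050, 1421]) cube([770, 253, 203]);
translate([436, 2303, 1624]) cube([770, 253, 203]);


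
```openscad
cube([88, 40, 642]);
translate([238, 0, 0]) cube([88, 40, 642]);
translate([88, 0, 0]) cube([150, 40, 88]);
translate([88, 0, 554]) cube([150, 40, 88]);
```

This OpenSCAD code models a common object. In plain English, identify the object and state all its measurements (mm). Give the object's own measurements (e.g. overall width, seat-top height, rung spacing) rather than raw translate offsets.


A rectangular picture frame lying in the x–z plane (depth along y). The opening is 150 mm wide (x) by 466 mm tall (z), surrounded by a border 88 mm wide on all four sides. The frame is 40 mm deep and is made of two full-height vertical stiles with two horizontal rails fitted between them.


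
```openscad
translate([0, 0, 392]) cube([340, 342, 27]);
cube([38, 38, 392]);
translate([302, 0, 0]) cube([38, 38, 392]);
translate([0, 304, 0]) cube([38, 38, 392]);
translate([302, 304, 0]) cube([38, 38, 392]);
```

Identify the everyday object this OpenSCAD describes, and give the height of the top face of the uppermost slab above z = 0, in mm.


A stool. The seat height is 419 mm.

A 340×342×27 slab at z = 392 on four corner posts — a stool. The seat top is 392 + 27 = 419 mm.


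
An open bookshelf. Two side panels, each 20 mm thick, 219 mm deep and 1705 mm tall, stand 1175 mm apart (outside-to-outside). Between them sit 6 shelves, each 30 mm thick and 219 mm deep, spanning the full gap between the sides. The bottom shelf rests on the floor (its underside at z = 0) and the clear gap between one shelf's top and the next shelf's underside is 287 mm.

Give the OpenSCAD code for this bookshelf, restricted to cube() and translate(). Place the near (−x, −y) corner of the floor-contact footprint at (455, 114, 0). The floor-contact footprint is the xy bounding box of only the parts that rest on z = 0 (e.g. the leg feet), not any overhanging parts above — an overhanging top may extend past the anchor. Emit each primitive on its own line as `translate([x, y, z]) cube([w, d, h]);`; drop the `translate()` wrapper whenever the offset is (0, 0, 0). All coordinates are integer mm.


translate([455, 114, 0]) cube([20, 219, 1705]);
translate([1610, 114, 0]) cube([20, 219, 1705]);
translate([475, 114, 0]) cube([1135, 219, 30]);
translate([475, 114, 317]) cube([1135, 219, 30]);
translate([475, 114, 634]) cube([1135, 219, 30]);
translate([475, 114, 951]) cube([1135, 219, 30]);
translate([475, 114, 1268]) cube([1135, 219, 30]);
translate([475, 114, 1585]) cube([1135, 219, 30]);


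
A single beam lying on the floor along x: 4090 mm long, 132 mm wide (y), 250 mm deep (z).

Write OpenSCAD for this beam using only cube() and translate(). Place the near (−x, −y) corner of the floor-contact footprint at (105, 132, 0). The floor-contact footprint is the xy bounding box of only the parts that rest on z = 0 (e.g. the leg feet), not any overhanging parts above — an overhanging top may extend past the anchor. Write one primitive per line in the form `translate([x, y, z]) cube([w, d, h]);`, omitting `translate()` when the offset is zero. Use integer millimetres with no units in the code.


translate([105, 132, 0]) cube([4090, 132, 250]);


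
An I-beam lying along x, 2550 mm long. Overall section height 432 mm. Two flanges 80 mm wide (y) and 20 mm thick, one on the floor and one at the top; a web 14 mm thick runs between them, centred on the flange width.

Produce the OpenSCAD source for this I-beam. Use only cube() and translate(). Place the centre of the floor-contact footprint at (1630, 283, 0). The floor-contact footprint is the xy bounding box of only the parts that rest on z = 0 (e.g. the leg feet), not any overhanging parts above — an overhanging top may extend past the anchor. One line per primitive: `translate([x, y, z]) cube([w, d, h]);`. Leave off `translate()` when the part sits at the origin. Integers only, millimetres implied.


translate([355, 243, 0]) cube([2550, 80, 20]);
translate([355, 276, 20]) cube([2550, 14, 392]);
translate([355, 243, 412]) cube([2550, 80, 20]);


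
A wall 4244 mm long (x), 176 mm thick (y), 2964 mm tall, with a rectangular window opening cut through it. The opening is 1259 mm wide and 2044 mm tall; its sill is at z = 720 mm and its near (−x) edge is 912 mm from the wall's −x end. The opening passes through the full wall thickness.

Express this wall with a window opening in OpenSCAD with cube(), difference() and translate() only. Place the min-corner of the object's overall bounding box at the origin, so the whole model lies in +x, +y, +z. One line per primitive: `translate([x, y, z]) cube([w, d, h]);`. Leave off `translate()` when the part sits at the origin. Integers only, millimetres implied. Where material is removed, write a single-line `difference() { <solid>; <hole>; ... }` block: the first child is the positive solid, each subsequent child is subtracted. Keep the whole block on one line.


difference() { cube([4244, 176, 2964]); translate([912, 0, 720]) cube([1259, 176, 2044]); }


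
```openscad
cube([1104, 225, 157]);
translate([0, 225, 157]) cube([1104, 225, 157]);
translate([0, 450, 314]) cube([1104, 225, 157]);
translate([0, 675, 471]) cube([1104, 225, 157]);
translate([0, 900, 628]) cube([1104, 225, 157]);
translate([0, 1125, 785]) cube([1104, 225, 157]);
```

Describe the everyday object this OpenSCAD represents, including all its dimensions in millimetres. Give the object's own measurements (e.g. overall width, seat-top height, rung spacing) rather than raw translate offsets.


A straight staircase of 6 solid steps. Each step is 1104 mm wide (x), 225 mm deep (y, the going) and 157 mm tall (the rise). The first step rests on the floor; each subsequent step sits one going further in +y and one rise higher in +z, directly behind and above the previous step with no overlap.


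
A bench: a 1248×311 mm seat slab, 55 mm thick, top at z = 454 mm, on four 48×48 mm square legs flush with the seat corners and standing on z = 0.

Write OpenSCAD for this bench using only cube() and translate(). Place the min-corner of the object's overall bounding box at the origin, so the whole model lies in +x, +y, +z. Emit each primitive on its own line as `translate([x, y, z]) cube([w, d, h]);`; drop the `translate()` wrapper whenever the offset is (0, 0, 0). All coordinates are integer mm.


translate([0, 0, 399]) cube([1248, 311, 55]);
cube([48, 48, 399]);
translate([0, 263, 0]) cube([48, 48, 399]);
translate([1200, 0, 0]) cube([48, 48, 399]);
translate([1200, 263, 0]) cube([48, 48, 399]);


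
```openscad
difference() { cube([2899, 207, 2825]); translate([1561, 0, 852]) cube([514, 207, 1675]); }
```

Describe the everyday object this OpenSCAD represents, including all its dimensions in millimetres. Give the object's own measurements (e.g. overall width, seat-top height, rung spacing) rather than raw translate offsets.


A wall 2899 mm long (x), 207 mm thick (y), 2825 mm tall, with a rectangular window opening cut through it. The opening is 514 mm wide and 1675 mm tall; its sill is at z = 852 mm and its near (−x) edge is 1561 mm from the wall's −x end. The opening passes through the full wall thickness.


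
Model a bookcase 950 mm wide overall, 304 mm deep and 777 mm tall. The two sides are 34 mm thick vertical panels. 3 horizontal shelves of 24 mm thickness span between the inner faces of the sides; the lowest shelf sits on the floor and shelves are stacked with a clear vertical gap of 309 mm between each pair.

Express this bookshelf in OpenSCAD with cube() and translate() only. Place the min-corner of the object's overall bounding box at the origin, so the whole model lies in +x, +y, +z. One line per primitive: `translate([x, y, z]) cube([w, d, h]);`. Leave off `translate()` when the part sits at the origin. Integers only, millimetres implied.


cube([34, 304, 777]);
translate([916, 0, 0]) cube([34, 304, 777]);
translate([34, 0, 0]) cube([882, 304, 24]);
translate([34, 0, 333]) cube([882, 304, 24]);
translate([34, 0, 666]) cube([882, 304, 24]);


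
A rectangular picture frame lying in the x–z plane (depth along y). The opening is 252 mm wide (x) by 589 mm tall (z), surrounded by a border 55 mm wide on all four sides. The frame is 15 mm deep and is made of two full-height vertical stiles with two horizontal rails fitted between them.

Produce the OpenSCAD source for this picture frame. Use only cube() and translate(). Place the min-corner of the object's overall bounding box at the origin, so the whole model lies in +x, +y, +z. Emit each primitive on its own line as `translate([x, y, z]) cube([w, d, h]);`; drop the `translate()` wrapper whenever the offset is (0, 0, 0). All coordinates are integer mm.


cube([55, 15, 699]);
translate([307, 0, 0]) cube([55, 15, 699]);
translate([55, 0, 0]) cube([252, 15, 55]);
translate([55, 0, 644]) cube([252, 15, 55]);


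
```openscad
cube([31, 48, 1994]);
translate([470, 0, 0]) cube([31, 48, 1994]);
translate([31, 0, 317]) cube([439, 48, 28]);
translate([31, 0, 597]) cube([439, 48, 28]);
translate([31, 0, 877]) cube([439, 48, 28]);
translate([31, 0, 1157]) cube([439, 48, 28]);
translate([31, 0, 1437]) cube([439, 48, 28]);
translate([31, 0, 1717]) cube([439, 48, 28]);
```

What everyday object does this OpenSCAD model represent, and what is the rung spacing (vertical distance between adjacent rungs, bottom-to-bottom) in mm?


A ladder. The rung spacing is 280 mm.

Two tall 31×48 posts with 6 short bars between them — a ladder. Adjacent rungs sit at z = 317 and z = 597, so the spacing is 597 − 317 = 280 mm.


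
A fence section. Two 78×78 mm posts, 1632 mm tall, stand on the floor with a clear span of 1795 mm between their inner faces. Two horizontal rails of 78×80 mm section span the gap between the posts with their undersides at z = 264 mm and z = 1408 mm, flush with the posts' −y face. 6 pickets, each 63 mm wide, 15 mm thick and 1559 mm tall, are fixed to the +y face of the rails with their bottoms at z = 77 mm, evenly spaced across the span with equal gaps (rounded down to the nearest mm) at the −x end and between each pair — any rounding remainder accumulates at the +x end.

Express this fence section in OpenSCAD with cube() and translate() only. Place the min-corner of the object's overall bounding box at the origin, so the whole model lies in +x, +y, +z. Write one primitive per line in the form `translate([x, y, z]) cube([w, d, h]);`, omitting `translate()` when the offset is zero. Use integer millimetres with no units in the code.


cube([78, 78, 1632]);
translate([1873, 0, 0]) cube([78, 78, 1632]);
translate([78, 0, 264]) cube([1795, 78, 80]);
translate([78, 0, 1408]) cube([1795, 78, 80]);
translate([280, 78, 77]) cube([63, 15, 1559]);
translate([545, 78, 77]) cube([63, 15, 1559]);
translate([810, 78, 77]) cube([63, 15, 1559]);
translate([1075, 78, 77]) cube([63, 15, 1559]);
translate([1340, 78, 77]) cube([63, 15, 1559]);
translate([1605, 78, 77]) cube([63, 15, 1559]);


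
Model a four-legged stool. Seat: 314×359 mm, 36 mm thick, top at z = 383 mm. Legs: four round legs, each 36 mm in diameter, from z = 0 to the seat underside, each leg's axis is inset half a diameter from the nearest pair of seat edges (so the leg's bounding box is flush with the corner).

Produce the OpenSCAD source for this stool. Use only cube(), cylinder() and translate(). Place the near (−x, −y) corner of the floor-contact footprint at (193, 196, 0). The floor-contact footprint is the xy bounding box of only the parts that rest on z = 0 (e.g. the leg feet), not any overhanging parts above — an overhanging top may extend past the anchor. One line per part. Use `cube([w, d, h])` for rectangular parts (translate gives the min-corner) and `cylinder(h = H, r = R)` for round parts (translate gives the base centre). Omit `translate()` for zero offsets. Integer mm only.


translate([193, 196, 347]) cube([314, 359, 36]);
translate([211, 214, 0]) cylinder(h = 347, r = 18);
translate([489, 214, 0]) cylinder(h = 347, r = 18);
translate([211, 537, 0]) cylinder(h = 347, r = 18);
translate([489, 537, 0]) cylinder(h = 347, r = 18);


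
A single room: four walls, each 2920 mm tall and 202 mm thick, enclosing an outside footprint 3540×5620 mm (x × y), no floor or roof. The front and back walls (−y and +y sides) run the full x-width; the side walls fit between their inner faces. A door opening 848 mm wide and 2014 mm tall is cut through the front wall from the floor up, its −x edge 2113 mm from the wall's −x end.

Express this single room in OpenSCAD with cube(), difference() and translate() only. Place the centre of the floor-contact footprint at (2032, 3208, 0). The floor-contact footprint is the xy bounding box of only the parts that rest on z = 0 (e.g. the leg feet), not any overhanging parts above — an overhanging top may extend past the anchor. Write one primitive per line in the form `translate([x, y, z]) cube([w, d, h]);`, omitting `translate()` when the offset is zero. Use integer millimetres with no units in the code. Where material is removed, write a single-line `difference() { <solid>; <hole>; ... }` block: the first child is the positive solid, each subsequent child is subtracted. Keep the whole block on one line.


difference() { translate([262, 398, 0]) cube([3540, 202, 2920]); translate([2375, 398, 0]) cube([848, 202, 2014]); }
translate([262, 5816, 0]) cube([3540, 202, 2920]);
translate([262, 600, 0]) cube([202, 5216, 2920]);
translate([3600, 600, 0]) cube([202, 5216, 2920]);


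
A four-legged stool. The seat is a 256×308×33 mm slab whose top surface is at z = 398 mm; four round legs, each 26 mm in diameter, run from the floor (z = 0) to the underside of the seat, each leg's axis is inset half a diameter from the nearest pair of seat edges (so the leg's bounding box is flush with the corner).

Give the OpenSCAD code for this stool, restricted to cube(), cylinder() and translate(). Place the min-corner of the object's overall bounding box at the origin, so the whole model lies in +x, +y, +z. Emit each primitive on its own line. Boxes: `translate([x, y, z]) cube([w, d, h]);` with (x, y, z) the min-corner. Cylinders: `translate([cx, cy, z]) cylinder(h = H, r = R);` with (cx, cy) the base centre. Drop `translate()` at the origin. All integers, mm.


translate([0, 0, 365]) cube([256, 308, 33]);
translate([13, 13, 0]) cylinder(h = 365, r = 13);
translate([243, 13, 0]) cylinder(h = 365, r = 13);
translate([13, 295, 0]) cylinder(h = 365, r = 13);
translate([243, 295, 0]) cylinder(h = 365, r = 13);


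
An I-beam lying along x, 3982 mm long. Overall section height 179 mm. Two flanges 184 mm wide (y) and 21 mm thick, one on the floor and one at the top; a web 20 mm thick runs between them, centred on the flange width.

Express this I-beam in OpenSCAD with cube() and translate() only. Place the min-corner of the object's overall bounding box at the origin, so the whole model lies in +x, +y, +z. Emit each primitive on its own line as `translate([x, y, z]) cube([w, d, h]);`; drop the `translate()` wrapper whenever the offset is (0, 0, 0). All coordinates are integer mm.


cube([3982, 184, 21]);
translate([0, 82, 21]) cube([3982, 20, 137]);
translate([0, 0, 158]) cube([3982, 184, 21]);


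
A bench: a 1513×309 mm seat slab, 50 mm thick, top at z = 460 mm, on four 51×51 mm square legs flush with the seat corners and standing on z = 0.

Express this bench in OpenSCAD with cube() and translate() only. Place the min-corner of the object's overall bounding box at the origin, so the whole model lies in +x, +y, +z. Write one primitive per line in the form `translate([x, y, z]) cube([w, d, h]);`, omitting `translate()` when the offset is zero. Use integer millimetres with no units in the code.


translate([0, 0, 410]) cube([1513, 309, 50]);
cube([51, 51, 410]);
translate([0, 258, 0]) cube([51, 51, 410]);
translate([1462, 0, 0]) cube([51, 51, 410]);
translate([1462, 258, 0]) cube([51, 51, 410]);


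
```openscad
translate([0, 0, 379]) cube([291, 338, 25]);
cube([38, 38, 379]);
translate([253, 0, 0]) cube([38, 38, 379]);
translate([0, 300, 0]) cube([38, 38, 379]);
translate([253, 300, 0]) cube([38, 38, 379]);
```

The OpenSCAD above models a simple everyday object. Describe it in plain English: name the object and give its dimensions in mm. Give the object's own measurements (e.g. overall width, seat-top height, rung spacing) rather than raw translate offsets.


A four-legged stool. The seat is a 291×338×25 mm slab whose top surface is at z = 404 mm; four square legs, each 38×38 mm in cross-section, run from the floor (z = 0) to the underside of the seat, each flush with a corner of the seat.


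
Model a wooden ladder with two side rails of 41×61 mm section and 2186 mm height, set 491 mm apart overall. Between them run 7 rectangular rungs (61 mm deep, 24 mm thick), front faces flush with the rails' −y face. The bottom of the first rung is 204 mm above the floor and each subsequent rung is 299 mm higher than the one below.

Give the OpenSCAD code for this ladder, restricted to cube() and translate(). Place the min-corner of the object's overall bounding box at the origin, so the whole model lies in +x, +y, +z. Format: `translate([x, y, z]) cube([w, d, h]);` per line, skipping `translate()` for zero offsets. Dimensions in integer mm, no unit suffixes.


cube([41, 61, 2186]);
translate([450, 0, 0]) cube([41, 61, 2186]);
translate([41, 0, 204]) cube([409, 61, 24]);
translate([41, 0, 503]) cube([409, 61, 24]);
translate([41, 0, 802]) cube([409, 61, 24]);
translate([41, 0, 1101]) cube([409, 61, 24]);
translate([41, 0, 1400]) cube([409, 61, 24]);
translate([41, 0, 1699]) cube([409, 61, 24]);
translate([41, 0, 1998]) cube([409, 61, 24]);


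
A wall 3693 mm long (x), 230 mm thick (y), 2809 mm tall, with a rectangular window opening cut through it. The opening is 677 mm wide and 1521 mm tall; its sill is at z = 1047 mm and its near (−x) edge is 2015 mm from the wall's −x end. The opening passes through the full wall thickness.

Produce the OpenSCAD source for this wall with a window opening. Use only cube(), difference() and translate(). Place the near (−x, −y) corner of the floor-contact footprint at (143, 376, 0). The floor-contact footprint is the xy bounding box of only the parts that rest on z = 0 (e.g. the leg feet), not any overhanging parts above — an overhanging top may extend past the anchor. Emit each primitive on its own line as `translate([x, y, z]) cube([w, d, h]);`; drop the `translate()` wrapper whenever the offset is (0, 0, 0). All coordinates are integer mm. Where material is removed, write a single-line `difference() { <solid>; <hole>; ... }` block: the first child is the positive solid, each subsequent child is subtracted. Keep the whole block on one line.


difference() { translate([143, 376, 0]) cube([3693, 230, 2809]); translate([2158, 376, 1047]) cube([677, 230, 1521]); }


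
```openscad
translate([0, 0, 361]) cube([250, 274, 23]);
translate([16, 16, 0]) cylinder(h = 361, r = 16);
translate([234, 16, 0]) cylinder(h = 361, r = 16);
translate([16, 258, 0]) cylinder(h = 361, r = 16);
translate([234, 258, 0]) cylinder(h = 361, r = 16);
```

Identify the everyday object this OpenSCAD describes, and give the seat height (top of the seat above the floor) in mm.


A stool. The seat height is 384 mm.

A 250×274×23 slab at z = 361 on four corner cylinders — a stool. The seat top is 361 + 23 = 384 mm.


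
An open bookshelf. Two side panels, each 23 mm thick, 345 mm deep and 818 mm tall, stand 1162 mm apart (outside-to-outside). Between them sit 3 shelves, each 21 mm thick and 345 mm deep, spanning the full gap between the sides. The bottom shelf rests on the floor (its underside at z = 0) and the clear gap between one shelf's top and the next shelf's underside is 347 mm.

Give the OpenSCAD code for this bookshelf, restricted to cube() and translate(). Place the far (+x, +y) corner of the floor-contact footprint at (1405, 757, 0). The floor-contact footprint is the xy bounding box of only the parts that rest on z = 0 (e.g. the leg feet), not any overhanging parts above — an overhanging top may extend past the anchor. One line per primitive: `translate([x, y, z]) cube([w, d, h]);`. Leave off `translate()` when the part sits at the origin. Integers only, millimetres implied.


translate([243, 412, 0]) cube([23, 345, 818]);
translate([1382, 412, 0]) cube([23, 345, 818]);
translate([266, 412, 0]) cube([1116, 345, 21]);
translate([266, 412, 368]) cube([1116, 345, 21]);
translate([266, 412, 736]) cube([1116, 345, 21]);


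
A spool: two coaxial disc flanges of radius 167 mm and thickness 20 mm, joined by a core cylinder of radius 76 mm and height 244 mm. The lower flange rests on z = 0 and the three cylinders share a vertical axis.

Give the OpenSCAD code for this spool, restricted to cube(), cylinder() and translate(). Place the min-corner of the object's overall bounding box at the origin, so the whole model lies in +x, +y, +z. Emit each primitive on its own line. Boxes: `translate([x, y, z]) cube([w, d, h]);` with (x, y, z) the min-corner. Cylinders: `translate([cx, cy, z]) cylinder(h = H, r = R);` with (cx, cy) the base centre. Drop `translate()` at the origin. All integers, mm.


translate([167, 167, 0]) cylinder(h = 20, r = 167);
translate([167, 167, 20]) cylinder(h = 244, r = 76);
translate([167, 167, 264]) cylinder(h = 20, r = 167);


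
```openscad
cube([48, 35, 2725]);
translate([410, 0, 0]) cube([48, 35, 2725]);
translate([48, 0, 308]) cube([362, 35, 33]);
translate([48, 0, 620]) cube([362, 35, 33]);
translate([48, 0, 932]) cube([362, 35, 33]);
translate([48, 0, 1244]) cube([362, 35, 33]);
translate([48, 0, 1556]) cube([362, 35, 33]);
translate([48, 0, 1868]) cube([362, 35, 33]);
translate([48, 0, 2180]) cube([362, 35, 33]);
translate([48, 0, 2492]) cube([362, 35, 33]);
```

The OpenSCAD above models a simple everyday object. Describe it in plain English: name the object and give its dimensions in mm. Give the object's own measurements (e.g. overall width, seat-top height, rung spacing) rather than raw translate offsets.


A straight ladder. Two 48×35 mm vertical rails, 2725 mm tall, stand 458 mm apart (outside-to-outside) with their front faces coplanar on the −y side. 8 rungs, each 35 mm deep and 33 mm tall, span between the inner faces of the rails, front faces flush with the rails. The lowest rung's underside is at z = 308 mm and rungs are spaced 312 mm apart (underside to underside).


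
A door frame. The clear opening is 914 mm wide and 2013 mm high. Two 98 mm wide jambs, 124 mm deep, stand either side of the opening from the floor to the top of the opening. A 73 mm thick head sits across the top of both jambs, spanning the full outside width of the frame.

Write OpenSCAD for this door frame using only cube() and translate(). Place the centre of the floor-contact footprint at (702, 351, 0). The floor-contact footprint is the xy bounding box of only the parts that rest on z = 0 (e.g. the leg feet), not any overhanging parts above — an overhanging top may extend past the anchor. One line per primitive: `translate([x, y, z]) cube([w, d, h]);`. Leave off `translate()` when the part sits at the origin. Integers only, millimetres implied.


translate([147, 289, 0]) cube([98, 124, 2013]);
translate([1159, 289, 0]) cube([98, 124, 2013]);
translate([147, 289, 2013]) cube([1110, 124, 73]);
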